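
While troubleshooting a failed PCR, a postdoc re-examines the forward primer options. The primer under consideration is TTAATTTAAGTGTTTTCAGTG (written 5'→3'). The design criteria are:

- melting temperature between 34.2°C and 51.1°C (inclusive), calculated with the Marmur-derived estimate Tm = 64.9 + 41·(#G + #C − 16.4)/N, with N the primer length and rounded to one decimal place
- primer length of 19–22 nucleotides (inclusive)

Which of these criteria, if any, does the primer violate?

Base counts: A=5, T=11, G=4, C=1 (length 21).
Tm: Tm = 64.9 + 41·(5 − 16.4)/21 = 42.6°C ✓
length: length 21 ✓

Meets all criteria.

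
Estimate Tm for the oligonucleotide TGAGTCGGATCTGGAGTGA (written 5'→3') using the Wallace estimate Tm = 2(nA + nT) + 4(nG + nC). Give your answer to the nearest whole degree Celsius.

58°C

Base counts: A=4, T=5, G=8, C=2 (length 19).
Tm = 2·(4+5) + 4·(8+2) = 2·9 + 4·10 = 18 + 40 = 58°C.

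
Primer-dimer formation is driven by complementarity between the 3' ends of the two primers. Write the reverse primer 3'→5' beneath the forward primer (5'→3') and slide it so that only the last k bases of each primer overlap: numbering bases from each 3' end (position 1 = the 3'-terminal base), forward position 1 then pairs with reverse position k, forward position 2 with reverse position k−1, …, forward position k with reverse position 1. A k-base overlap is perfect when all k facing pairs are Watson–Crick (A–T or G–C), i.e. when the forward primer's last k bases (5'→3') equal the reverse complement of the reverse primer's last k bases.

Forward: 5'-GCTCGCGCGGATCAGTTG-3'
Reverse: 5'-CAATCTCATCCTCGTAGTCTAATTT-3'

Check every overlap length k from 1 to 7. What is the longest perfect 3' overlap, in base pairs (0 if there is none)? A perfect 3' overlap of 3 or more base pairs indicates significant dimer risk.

Last 7 bases (5'→3') — forward …TCAGTTG, reverse …CTAATTT.
Reverse complement of the reverse primer's last 7 bases: AAATTAG; its first k bases are the reverse complement of the reverse primer's last k bases, so a perfect k-base overlap needs the forward primer's last k bases to equal them.
Comparing (forward last k vs required): k=1: G vs A ✗; k=2: TG vs AA ✗; k=3: TTG vs AAA ✗; k=4: GTTG vs AAAT ✗; k=5: AGTTG vs AAATT ✗; k=6: CAGTTG vs AAATTA ✗; k=7: TCAGTTG vs AAATTAG ✗.
No overlap length from 1 to 7 is perfect, so the longest perfect 3' overlap is 0.

Longest perfect overlap: 0 complementary base pairs; below the dimer-risk threshold (threshold 3).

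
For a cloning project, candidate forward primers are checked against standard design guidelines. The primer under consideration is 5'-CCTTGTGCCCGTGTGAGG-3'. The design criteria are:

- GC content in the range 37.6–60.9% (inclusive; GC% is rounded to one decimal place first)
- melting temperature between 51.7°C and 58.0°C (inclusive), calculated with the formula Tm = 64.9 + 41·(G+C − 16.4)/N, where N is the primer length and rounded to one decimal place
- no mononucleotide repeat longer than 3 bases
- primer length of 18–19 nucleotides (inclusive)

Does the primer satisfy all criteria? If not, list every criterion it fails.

Fails: GC content.

Base counts: A=1, T=5, G=7, C=5 (length 18).
GC content: GC 12/18 = 66.7%, outside 37.6–60.9% ✗
Tm: Tm = 64.9 + 41·(12 − 16.4)/18 = 54.9°C ✓
homopolymer run: longest run = 3 ✓
length: length 18 ✓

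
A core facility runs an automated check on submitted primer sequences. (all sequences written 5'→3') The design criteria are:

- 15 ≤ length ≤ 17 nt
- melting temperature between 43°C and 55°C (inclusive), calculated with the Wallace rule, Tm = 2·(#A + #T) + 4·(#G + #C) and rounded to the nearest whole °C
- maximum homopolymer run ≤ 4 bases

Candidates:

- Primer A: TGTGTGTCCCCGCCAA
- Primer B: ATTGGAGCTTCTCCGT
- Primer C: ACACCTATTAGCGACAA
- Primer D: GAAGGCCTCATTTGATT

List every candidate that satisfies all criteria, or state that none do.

Primer A (16 nt, A=2 T=4 G=4 C=6): length 16 ✓; Tm = 2·6 + 4·10 = 52°C ✓; longest run = 4 ✓ — passes.
Primer B (16 nt, A=2 T=6 G=4 C=4): length 16 ✓; Tm = 2·8 + 4·8 = 48°C ✓; longest run = 2 ✓ — passes.
Primer C (17 nt, A=7 T=3 G=2 C=5): length 17 ✓; Tm = 2·10 + 4·7 = 48°C ✓; longest run = 2 ✓ — passes.
Primer D (17 nt, A=4 T=6 G=4 C=3): length 17 ✓; Tm = 2·10 + 4·7 = 48°C ✓; longest run = 3 ✓ — passes.

Primer A, Primer B, Primer C and Primer D.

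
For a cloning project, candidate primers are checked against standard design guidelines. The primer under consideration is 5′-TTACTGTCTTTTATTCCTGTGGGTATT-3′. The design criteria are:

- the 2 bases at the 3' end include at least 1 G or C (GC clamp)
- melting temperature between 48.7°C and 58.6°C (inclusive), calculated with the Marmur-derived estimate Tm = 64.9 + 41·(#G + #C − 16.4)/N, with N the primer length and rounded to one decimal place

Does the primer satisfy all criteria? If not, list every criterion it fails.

Base counts: A=3, T=15, G=5, C=4 (length 27).
GC clamp: 3' end TT has 0 G/C, need ≥1 ✗
Tm: Tm = 64.9 + 41·(9 − 16.4)/27 = 53.7°C ✓

Fails: GC clamp.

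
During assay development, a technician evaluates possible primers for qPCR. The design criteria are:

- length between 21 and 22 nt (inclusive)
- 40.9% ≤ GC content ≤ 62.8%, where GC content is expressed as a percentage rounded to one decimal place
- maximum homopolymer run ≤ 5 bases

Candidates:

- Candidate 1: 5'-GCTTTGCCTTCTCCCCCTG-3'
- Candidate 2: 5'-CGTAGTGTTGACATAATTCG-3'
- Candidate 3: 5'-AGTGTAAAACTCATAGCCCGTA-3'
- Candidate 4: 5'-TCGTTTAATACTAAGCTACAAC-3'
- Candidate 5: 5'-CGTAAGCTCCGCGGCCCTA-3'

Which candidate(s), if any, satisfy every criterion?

Candidate 1 (19 nt, A=0 T=7 G=3 C=9): length 19, outside 21–22 ✗; GC 12/19 = 63.2%, outside 40.9–62.8% ✗; longest run = 5 ✓ — fails.
Candidate 2 (20 nt, A=5 T=7 G=5 C=3): length 20, outside 21–22 ✗; GC 8/20 = 40.0%, outside 40.9–62.8% ✗; longest run = 2 ✓ — fails.
Candidate 3 (22 nt, A=8 T=5 G=4 C=5): length 22 ✓; GC 9/22 = 40.9% ✓; longest run = 4 ✓ — passes.
Candidate 4 (22 nt, A=8 T=7 G=2 C=5): length 22 ✓; GC 7/22 = 31.8%, outside 40.9–62.8% ✗; longest run = 3 ✓ — fails.
Candidate 5 (19 nt, A=3 T=3 G=5 C=8): length 19, outside 21–22 ✗; GC 13/19 = 68.4%, outside 40.9–62.8% ✗; longest run = 3 ✓ — fails.

Candidate 3 only.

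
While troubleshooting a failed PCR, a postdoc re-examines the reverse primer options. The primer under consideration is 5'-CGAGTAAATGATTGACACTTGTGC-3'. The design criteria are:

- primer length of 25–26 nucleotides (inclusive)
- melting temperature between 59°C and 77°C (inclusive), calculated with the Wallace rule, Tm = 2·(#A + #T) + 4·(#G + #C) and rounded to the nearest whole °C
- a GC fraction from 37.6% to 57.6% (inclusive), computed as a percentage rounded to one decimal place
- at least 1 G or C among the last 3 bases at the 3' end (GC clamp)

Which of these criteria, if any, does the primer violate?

Base counts: A=7, T=7, G=6, C=4 (length 24).
length: length 24, outside 25–26 ✗
Tm: Tm = 2·14 + 4·10 = 68°C ✓
GC content: GC 10/24 = 41.7% ✓
GC clamp: 3' end TGC has 2 G/C ✓

Fails: length.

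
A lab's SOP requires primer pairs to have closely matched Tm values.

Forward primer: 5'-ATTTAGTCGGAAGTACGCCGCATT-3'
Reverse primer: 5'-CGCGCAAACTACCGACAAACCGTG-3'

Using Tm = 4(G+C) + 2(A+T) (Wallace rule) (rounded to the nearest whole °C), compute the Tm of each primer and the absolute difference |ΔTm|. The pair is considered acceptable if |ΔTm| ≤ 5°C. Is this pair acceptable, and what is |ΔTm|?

Forward: A=6 T=7 G=6 C=5 → Tm = 2·13 + 4·11 = 70°C.
Reverse: A=8 T=2 G=5 C=9 → Tm = 2·10 + 4·14 = 76°C.
|ΔTm| = |70 − 76| = 6°C, > 5°C.

|ΔTm| = 6°C; the pair is not acceptable.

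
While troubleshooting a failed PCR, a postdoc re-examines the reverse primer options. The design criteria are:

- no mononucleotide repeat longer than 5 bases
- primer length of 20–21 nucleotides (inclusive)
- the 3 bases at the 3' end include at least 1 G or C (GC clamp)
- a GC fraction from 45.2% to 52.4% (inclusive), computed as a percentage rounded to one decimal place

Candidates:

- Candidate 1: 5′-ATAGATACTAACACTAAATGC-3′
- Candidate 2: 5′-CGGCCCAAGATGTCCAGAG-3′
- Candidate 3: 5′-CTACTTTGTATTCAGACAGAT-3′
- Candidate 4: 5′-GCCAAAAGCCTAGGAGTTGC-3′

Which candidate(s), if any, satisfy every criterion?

None of the candidates satisfy all criteria.

Candidate 1 (21 nt, A=10 T=5 G=2 C=4): longest run = 3 ✓; length 21 ✓; 3' end TGC has 2 G/C ✓; GC 6/21 = 28.6%, outside 45.2–52.4% ✗ — fails.
Candidate 2 (19 nt, A=5 T=2 G=6 C=6): longest run = 3 ✓; length 19, outside 20–21 ✗; 3' end GAG has 2 G/C ✓; GC 12/19 = 63.2%, outside 45.2–52.4% ✗ — fails.
Candidate 3 (21 nt, A=6 T=8 G=3 C=4): longest run = 3 ✓; length 21 ✓; 3' end GAT has 1 G/C ✓; GC 7/21 = 33.3%, outside 45.2–52.4% ✗ — fails.
Candidate 4 (20 nt, A=6 T=3 G=6 C=5): longest run = 4 ✓; length 20 ✓; 3' end TGC has 2 G/C ✓; GC 11/20 = 55.0%, outside 45.2–52.4% ✗ — fails.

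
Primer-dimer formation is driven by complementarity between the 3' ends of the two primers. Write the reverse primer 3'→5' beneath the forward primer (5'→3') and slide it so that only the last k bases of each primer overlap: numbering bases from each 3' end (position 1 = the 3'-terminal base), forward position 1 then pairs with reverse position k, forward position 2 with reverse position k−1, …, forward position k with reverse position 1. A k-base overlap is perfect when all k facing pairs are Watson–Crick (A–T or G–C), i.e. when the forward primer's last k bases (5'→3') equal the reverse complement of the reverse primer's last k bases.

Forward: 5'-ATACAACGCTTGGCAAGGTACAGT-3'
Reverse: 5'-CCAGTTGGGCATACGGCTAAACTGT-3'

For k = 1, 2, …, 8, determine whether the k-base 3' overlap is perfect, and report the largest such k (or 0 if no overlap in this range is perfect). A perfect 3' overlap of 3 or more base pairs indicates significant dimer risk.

Last 8 bases (5'→3') — forward …GGTACAGT, reverse …TAAACTGT.
Reverse complement of the reverse primer's last 8 bases: ACAGTTTA; its first k bases are the reverse complement of the reverse primer's last k bases, so a perfect k-base overlap needs the forward primer's last k bases to equal them.
Comparing (forward last k vs required): k=1: T vs A ✗; k=2: GT vs AC ✗; k=3: AGT vs ACA ✗; k=4: CAGT vs ACAG ✗; k=5: ACAGT vs ACAGT ✓; k=6: TACAGT vs ACAGTT ✗; k=7: GTACAGT vs ACAGTTT ✗; k=8: GGTACAGT vs ACAGTTTA ✗.
Only k = 5 is perfect, so the longest perfect 3' overlap is 5.

Longest perfect overlap: 5 complementary base pairs; significant dimer risk (threshold 3).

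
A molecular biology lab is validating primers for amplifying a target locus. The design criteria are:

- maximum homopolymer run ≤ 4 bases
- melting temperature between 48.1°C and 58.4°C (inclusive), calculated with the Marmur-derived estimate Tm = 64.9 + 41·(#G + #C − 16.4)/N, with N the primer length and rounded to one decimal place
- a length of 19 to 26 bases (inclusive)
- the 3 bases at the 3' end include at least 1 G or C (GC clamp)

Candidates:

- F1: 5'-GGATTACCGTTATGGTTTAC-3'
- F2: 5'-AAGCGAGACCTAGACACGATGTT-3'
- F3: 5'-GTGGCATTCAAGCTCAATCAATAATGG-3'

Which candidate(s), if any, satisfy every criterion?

F2 only.

F1 (20 nt, A=4 T=8 G=5 C=3): longest run = 3 ✓; Tm = 64.9 + 41·(8 − 16.4)/20 = 47.7°C, outside 48.1–58.4°C ✗; length 20 ✓; 3' end TAC has 1 G/C ✓ — fails.
F2 (23 nt, A=8 T=4 G=6 C=5): longest run = 2 ✓; Tm = 64.9 + 41·(11 − 16.4)/23 = 55.3°C ✓; length 23 ✓; 3' end GTT has 1 G/C ✓ — passes.
F3 (27 nt, A=9 T=7 G=6 C=5): longest run = 2 ✓; Tm = 64.9 + 41·(11 − 16.4)/27 = 56.7°C ✓; length 27, outside 19–26 ✗; 3' end TGG has 2 G/C ✓ — fails.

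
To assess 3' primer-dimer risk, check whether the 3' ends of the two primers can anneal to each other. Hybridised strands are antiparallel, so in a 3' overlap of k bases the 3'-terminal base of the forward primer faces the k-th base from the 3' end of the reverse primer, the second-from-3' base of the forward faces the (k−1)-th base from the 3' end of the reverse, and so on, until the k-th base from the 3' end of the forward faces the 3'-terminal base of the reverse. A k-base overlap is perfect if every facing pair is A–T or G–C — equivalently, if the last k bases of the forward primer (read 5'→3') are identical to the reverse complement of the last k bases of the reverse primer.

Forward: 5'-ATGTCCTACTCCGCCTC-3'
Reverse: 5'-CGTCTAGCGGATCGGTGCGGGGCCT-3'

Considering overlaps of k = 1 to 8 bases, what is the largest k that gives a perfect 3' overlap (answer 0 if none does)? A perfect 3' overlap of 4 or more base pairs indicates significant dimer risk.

Longest perfect overlap: 0 complementary base pairs; below the dimer-risk threshold (threshold 4).

Last 8 bases (5'→3') — forward …TCCGCCTC, reverse …CGGGGCCT.
Reverse complement of the reverse primer's last 8 bases: AGGCCCCG; its first k bases are the reverse complement of the reverse primer's last k bases, so a perfect k-base overlap needs the forward primer's last k bases to equal them.
Comparing (forward last k vs required): k=1: C vs A ✗; k=2: TC vs AG ✗; k=3: CTC vs AGG ✗; k=4: CCTC vs AGGC ✗; k=5: GCCTC vs AGGCC ✗; k=6: CGCCTC vs AGGCCC ✗; k=7: CCGCCTC vs AGGCCCC ✗; k=8: TCCGCCTC vs AGGCCCCG ✗.
No overlap length from 1 to 8 is perfect, so the longest perfect 3' overlap is 0.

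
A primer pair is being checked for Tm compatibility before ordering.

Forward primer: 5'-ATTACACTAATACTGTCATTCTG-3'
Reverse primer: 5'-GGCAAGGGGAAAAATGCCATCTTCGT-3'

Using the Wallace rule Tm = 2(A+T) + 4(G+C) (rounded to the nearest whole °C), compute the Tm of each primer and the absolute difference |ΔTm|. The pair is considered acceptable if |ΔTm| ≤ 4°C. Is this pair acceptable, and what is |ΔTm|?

|ΔTm| = 18°C; the pair is not acceptable.

Forward: A=7 T=9 G=2 C=5 → Tm = 2·16 + 4·7 = 60°C.
Reverse: A=8 T=5 G=8 C=5 → Tm = 2·13 + 4·13 = 78°C.
|ΔTm| = |60 − 78| = 18°C, > 4°C.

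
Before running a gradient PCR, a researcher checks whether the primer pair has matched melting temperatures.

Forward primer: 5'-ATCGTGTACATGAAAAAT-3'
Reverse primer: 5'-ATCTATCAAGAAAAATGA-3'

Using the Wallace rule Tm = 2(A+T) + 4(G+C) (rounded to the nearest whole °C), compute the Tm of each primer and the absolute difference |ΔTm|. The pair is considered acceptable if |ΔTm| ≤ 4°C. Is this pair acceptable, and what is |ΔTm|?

|ΔTm| = 2°C; the pair is acceptable.

Forward: A=8 T=5 G=3 C=2 → Tm = 2·13 + 4·5 = 46°C.
Reverse: A=10 T=4 G=2 C=2 → Tm = 2·14 + 4·4 = 44°C.
|ΔTm| = |46 − 44| = 2°C, ≤ 4°C.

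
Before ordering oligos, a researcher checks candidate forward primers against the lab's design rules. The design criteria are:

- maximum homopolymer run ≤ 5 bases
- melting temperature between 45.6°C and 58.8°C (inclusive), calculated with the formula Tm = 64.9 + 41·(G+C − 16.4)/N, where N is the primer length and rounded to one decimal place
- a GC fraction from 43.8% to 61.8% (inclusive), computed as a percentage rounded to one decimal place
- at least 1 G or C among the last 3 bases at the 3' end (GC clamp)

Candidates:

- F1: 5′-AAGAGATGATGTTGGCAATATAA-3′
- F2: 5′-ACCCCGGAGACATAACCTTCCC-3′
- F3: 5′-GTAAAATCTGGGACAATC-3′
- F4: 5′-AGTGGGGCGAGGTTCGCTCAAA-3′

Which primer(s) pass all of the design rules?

F2 only.

F1 (23 nt, A=10 T=6 G=6 C=1): longest run = 2 ✓; Tm = 64.9 + 41·(7 − 16.4)/23 = 48.1°C ✓; GC 7/23 = 30.4%, outside 43.8–61.8% ✗; 3' end TAA has 0 G/C, need ≥1 ✗ — fails.
F2 (22 nt, A=6 T=3 G=3 C=10): longest run = 4 ✓; Tm = 64.9 + 41·(13 − 16.4)/22 = 58.6°C ✓; GC 13/22 = 59.1% ✓; 3' end CCC has 3 G/C ✓ — passes.
F3 (18 nt, A=7 T=4 G=4 C=3): longest run = 4 ✓; Tm = 64.9 + 41·(7 − 16.4)/18 = 43.5°C, outside 45.6–58.8°C ✗; GC 7/18 = 38.9%, outside 43.8–61.8% ✗; 3' end ATC has 1 G/C ✓ — fails.
F4 (22 nt, A=5 T=4 G=9 C=4): longest run = 4 ✓; Tm = 64.9 + 41·(13 − 16.4)/22 = 58.6°C ✓; GC 13/22 = 59.1% ✓; 3' end AAA has 0 G/C, need ≥1 ✗ — fails.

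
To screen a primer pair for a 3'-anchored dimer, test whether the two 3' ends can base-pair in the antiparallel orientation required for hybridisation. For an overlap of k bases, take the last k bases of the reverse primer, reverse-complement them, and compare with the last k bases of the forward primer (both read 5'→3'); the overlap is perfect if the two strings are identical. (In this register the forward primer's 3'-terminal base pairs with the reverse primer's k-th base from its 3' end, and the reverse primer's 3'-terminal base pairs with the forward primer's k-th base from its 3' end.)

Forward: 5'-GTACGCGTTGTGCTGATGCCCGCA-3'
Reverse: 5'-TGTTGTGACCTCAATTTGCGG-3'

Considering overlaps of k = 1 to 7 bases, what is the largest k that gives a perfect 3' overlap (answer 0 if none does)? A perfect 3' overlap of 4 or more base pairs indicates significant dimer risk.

Last 7 bases (5'→3') — forward …GCCCGCA, reverse …TTTGCGG.
Reverse complement of the reverse primer's last 7 bases: CCGCAAA; its first k bases are the reverse complement of the reverse primer's last k bases, so a perfect k-base overlap needs the forward primer's last k bases to equal them.
Comparing (forward last k vs required): k=1: A vs C ✗; k=2: CA vs CC ✗; k=3: GCA vs CCG ✗; k=4: CGCA vs CCGC ✗; k=5: CCGCA vs CCGCA ✓; k=6: CCCGCA vs CCGCAA ✗; k=7: GCCCGCA vs CCGCAAA ✗.
Only k = 5 is perfect, so the longest perfect 3' overlap is 5.

Longest perfect overlap: 5 complementary base pairs; significant dimer risk (threshold 4).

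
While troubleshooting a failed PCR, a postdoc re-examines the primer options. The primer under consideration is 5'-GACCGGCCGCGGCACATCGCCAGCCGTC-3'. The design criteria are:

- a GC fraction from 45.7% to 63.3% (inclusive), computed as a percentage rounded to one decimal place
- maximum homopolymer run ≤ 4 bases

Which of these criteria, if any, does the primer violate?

Base counts: A=4, T=2, G=9, C=13 (length 28).
GC content: GC 22/28 = 78.6%, outside 45.7–63.3% ✗
homopolymer run: longest run = 2 ✓

Fails: GC content.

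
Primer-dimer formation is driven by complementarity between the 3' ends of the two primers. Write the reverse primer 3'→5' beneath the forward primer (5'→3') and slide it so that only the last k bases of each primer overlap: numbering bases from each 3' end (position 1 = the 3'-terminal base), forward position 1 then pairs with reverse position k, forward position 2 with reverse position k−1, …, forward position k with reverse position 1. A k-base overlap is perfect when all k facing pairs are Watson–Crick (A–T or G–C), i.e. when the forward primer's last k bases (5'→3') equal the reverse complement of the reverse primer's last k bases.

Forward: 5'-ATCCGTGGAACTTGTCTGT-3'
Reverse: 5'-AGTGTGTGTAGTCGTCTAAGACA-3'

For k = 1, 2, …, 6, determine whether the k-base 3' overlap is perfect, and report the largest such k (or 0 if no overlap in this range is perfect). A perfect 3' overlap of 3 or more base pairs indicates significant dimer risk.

Longest perfect overlap: 3 complementary base pairs; significant dimer risk (threshold 3).

Last 6 bases (5'→3') — forward …GTCTGT, reverse …AAGACA.
Reverse complement of the reverse primer's last 6 bases: TGTCTT; its first k bases are the reverse complement of the reverse primer's last k bases, so a perfect k-base overlap needs the forward primer's last k bases to equal them.
Comparing (forward last k vs required): k=1: T vs T ✓; k=2: GT vs TG ✗; k=3: TGT vs TGT ✓; k=4: CTGT vs TGTC ✗; k=5: TCTGT vs TGTCT ✗; k=6: GTCTGT vs TGTCTT ✗.
Perfect overlaps at k = 1, 3; the largest is 3.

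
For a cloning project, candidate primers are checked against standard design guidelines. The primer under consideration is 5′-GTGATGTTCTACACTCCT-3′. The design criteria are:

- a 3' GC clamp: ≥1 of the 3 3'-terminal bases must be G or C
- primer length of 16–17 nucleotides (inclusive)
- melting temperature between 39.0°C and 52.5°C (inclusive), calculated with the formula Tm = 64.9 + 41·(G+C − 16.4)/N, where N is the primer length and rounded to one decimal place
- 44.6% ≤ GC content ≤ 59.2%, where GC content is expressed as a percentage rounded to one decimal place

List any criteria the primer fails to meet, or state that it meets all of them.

Fails: length, GC content.

Base counts: A=3, T=7, G=3, C=5 (length 18).
GC clamp: 3' end CCT has 2 G/C ✓
length: length 18, outside 16–17 ✗
Tm: Tm = 64.9 + 41·(8 − 16.4)/18 = 45.8°C ✓
GC content: GC 8/18 = 44.4%, outside 44.6–59.2% ✗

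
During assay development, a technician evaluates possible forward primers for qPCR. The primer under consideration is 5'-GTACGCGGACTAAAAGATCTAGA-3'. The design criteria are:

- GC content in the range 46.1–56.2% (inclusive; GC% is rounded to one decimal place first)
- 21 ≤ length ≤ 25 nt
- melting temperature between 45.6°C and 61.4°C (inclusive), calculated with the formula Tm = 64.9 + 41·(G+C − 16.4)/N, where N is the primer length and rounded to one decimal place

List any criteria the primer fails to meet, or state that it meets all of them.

Base counts: A=9, T=4, G=6, C=4 (length 23).
GC content: GC 10/23 = 43.5%, outside 46.1–56.2% ✗
length: length 23 ✓
Tm: Tm = 64.9 + 41·(10 − 16.4)/23 = 53.5°C ✓

Fails: GC content.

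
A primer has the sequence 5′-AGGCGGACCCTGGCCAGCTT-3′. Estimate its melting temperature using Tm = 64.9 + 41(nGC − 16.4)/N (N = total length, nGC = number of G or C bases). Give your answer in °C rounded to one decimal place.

60.0°C

Base counts: A=3, T=3, G=7, C=7; G+C = 14, N = 20.
Tm = 64.9 + 41·(14 − 16.4)/20 = 64.9 + -98.40/20 = 60.0°C.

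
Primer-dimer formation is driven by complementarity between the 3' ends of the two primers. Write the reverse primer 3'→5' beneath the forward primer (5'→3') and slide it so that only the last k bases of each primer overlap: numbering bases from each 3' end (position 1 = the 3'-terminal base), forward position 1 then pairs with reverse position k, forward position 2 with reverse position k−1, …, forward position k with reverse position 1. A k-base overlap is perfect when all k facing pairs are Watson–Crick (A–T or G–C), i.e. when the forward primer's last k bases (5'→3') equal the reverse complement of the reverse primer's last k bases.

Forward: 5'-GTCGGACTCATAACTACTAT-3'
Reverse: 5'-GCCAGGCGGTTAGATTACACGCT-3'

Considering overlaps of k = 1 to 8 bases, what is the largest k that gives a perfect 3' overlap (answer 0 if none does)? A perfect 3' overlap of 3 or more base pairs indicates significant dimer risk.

Longest perfect overlap: 0 complementary base pairs; below the dimer-risk threshold (threshold 3).

Last 8 bases (5'→3') — forward …ACTACTAT, reverse …TACACGCT.
Reverse complement of the reverse primer's last 8 bases: AGCGTGTA; its first k bases are the reverse complement of the reverse primer's last k bases, so a perfect k-base overlap needs the forward primer's last k bases to equal them.
Comparing (forward last k vs required): k=1: T vs A ✗; k=2: AT vs AG ✗; k=3: TAT vs AGC ✗; k=4: CTAT vs AGCG ✗; k=5: ACTAT vs AGCGT ✗; k=6: TACTAT vs AGCGTG ✗; k=7: CTACTAT vs AGCGTGT ✗; k=8: ACTACTAT vs AGCGTGTA ✗.
No overlap length from 1 to 8 is perfect, so the longest perfect 3' overlap is 0.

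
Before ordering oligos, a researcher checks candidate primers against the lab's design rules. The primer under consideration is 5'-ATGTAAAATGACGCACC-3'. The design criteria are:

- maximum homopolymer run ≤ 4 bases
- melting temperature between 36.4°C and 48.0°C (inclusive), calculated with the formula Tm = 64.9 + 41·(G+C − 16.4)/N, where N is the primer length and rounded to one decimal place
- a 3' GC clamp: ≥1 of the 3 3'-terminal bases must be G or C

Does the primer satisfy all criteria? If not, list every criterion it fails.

Base counts: A=7, T=3, G=3, C=4 (length 17).
homopolymer run: longest run = 4 ✓
Tm: Tm = 64.9 + 41·(7 − 16.4)/17 = 42.2°C ✓
GC clamp: 3' end ACC has 2 G/C ✓

Meets all criteria.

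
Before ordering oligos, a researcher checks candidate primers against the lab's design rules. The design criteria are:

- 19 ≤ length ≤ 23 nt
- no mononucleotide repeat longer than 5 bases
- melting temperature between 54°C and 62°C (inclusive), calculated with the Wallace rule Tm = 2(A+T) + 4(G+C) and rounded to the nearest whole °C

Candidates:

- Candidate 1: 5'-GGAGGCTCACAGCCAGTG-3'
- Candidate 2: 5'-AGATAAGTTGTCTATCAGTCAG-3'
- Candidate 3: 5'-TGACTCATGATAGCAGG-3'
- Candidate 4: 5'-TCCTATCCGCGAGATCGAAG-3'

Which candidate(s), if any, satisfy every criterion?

Candidate 2 and Candidate 4.

Candidate 1 (18 nt, A=4 T=2 G=7 C=5): length 18, outside 19–23 ✗; longest run = 2 ✓; Tm = 2·6 + 4·12 = 60°C ✓ — fails.
Candidate 2 (22 nt, A=7 T=7 G=5 C=3): length 22 ✓; longest run = 2 ✓; Tm = 2·14 + 4·8 = 60°C ✓ — passes.
Candidate 3 (17 nt, A=5 T=4 G=5 C=3): length 17, outside 19–23 ✗; longest run = 2 ✓; Tm = 2·9 + 4·8 = 50°C, outside 54–62°C ✗ — fails.
Candidate 4 (20 nt, A=5 T=4 G=5 C=6): length 20 ✓; longest run = 2 ✓; Tm = 2·9 + 4·11 = 62°C ✓ — passes.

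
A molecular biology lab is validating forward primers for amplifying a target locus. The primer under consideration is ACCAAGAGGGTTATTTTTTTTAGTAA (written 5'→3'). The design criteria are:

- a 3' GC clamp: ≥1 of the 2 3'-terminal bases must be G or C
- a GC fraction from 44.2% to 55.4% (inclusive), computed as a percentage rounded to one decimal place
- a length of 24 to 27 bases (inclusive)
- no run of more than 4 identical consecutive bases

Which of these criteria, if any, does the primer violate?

Base counts: A=8, T=11, G=5, C=2 (length 26).
GC clamp: 3' end AA has 0 G/C, need ≥1 ✗
GC content: GC 7/26 = 26.9%, outside 44.2–55.4% ✗
length: length 26 ✓
homopolymer run: longest run = 8, exceeds 4 ✗

Fails: GC clamp, GC content, homopolymer run.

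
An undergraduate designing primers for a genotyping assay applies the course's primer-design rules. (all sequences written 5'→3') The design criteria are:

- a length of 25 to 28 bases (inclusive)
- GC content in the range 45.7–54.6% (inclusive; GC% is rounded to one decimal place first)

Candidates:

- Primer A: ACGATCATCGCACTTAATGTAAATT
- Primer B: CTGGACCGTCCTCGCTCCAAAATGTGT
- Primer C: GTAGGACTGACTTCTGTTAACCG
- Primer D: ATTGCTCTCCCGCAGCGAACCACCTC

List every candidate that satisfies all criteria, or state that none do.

Primer A (25 nt, A=9 T=8 G=3 C=5): length 25 ✓; GC 8/25 = 32.0%, outside 45.7–54.6% ✗ — fails.
Primer B (27 nt, A=5 T=7 G=6 C=9): length 27 ✓; GC 15/27 = 55.6%, outside 45.7–54.6% ✗ — fails.
Primer C (23 nt, A=5 T=7 G=6 C=5): length 23, outside 25–28 ✗; GC 11/23 = 47.8% ✓ — fails.
Primer D (26 nt, A=5 T=5 G=4 C=12): length 26 ✓; GC 16/26 = 61.5%, outside 45.7–54.6% ✗ — fails.

None of the candidates satisfy all criteria.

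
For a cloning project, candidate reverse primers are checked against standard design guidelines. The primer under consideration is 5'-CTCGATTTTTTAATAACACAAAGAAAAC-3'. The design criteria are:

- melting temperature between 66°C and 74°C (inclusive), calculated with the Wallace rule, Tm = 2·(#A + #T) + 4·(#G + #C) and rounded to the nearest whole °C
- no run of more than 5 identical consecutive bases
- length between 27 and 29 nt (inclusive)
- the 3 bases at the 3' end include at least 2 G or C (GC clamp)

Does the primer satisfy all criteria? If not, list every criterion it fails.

Base counts: A=13, T=8, G=2, C=5 (length 28).
Tm: Tm = 2·21 + 4·7 = 70°C ✓
homopolymer run: longest run = 6, exceeds 5 ✗
length: length 28 ✓
GC clamp: 3' end AAC has 1 G/C, need ≥2 ✗

Fails: homopolymer run, GC clamp.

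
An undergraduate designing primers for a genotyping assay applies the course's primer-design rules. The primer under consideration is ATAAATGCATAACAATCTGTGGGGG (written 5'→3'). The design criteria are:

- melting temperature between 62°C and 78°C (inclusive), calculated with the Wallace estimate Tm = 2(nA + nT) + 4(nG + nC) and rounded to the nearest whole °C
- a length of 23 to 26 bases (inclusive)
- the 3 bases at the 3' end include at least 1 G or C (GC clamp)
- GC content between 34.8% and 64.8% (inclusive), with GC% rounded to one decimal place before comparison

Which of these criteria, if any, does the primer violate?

Base counts: A=9, T=6, G=7, C=3 (length 25).
Tm: Tm = 2·15 + 4·10 = 70°C ✓
length: length 25 ✓
GC clamp: 3' end GGG has 3 G/C ✓
GC content: GC 10/25 = 40.0% ✓

Meets all criteria.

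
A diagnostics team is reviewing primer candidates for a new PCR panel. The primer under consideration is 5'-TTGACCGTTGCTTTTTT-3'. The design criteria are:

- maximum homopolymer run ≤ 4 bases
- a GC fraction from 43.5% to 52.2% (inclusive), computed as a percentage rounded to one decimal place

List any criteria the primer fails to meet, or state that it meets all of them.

Fails: homopolymer run, GC content.

Base counts: A=1, T=10, G=3, C=3 (length 17).
homopolymer run: longest run = 6, exceeds 4 ✗
GC content: GC 6/17 = 35.3%, outside 43.5–52.2% ✗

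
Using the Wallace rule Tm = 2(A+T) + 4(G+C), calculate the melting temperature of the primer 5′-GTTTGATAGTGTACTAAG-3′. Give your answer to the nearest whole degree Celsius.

48°C

Base counts: A=5, T=7, G=5, C=1 (length 18).
Tm = 2·(5+7) + 4·(5+1) = 2·12 + 4·6 = 24 + 24 = 48°C.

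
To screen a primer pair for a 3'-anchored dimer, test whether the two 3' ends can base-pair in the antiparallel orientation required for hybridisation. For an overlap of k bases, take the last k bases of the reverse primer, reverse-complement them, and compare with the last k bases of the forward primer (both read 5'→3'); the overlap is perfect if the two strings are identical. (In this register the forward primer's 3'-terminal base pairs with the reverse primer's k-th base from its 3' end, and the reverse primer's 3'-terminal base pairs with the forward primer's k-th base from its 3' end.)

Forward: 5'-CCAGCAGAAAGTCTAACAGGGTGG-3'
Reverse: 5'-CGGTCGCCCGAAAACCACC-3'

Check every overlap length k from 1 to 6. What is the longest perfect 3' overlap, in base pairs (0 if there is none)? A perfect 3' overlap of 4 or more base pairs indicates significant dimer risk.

Longest perfect overlap: 5 complementary base pairs; significant dimer risk (threshold 4).

Last 6 bases (5'→3') — forward …GGGTGG, reverse …ACCACC.
Reverse complement of the reverse primer's last 6 bases: GGTGGT; its first k bases are the reverse complement of the reverse primer's last k bases, so a perfect k-base overlap needs the forward primer's last k bases to equal them.
Comparing (forward last k vs required): k=1: G vs G ✓; k=2: GG vs GG ✓; k=3: TGG vs GGT ✗; k=4: GTGG vs GGTG ✗; k=5: GGTGG vs GGTGG ✓; k=6: GGGTGG vs GGTGGT ✗.
Perfect overlaps at k = 1, 2, 5; the largest is 5.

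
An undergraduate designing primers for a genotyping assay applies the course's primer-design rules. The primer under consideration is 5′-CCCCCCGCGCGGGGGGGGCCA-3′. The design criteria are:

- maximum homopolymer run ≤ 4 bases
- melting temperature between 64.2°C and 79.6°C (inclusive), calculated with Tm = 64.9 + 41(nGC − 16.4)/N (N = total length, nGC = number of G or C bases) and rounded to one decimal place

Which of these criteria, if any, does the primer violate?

Fails: homopolymer run.

Base counts: A=1, T=0, G=10, C=10 (length 21).
homopolymer run: longest run = 8, exceeds 4 ✗
Tm: Tm = 64.9 + 41·(20 − 16.4)/21 = 71.9°C ✓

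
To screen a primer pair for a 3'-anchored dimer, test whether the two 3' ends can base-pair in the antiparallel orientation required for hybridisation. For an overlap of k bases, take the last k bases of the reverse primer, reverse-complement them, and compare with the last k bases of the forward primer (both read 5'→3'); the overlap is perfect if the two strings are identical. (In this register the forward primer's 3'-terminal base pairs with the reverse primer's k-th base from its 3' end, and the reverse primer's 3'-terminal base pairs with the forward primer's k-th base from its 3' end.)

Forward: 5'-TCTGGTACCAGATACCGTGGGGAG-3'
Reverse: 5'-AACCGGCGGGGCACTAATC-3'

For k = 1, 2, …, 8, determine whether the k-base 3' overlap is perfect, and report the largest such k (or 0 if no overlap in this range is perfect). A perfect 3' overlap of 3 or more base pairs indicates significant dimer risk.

Longest perfect overlap: 1 complementary base pair; below the dimer-risk threshold (threshold 3).

Last 8 bases (5'→3') — forward …GTGGGGAG, reverse …CACTAATC.
Reverse complement of the reverse primer's last 8 bases: GATTAGTG; its first k bases are the reverse complement of the reverse primer's last k bases, so a perfect k-base overlap needs the forward primer's last k bases to equal them.
Comparing (forward last k vs required): k=1: G vs G ✓; k=2: AG vs GA ✗; k=3: GAG vs GAT ✗; k=4: GGAG vs GATT ✗; k=5: GGGAG vs GATTA ✗; k=6: GGGGAG vs GATTAG ✗; k=7: TGGGGAG vs GATTAGT ✗; k=8: GTGGGGAG vs GATTAGTG ✗.
Only k = 1 is perfect, so the longest perfect 3' overlap is 1.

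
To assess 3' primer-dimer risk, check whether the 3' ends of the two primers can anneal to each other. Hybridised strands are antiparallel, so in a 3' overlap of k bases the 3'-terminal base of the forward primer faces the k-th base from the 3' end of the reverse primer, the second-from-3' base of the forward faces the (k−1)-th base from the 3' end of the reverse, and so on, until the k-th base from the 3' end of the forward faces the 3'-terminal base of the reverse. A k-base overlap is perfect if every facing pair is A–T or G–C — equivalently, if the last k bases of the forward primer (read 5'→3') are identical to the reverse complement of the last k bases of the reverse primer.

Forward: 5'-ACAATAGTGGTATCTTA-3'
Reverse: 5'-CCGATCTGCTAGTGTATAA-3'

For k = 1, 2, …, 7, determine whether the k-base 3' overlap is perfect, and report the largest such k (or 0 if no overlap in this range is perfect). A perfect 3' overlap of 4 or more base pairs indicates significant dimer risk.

Last 7 bases (5'→3') — forward …TATCTTA, reverse …TGTATAA.
Reverse complement of the reverse primer's last 7 bases: TTATACA; its first k bases are the reverse complement of the reverse primer's last k bases, so a perfect k-base overlap needs the forward primer's last k bases to equal them.
Comparing (forward last k vs required): k=1: A vs T ✗; k=2: TA vs TT ✗; k=3: TTA vs TTA ✓; k=4: CTTA vs TTAT ✗; k=5: TCTTA vs TTATA ✗; k=6: ATCTTA vs TTATAC ✗; k=7: TATCTTA vs TTATACA ✗.
Only k = 3 is perfect, so the longest perfect 3' overlap is 3.

Longest perfect overlap: 3 complementary base pairs; below the dimer-risk threshold (threshold 4).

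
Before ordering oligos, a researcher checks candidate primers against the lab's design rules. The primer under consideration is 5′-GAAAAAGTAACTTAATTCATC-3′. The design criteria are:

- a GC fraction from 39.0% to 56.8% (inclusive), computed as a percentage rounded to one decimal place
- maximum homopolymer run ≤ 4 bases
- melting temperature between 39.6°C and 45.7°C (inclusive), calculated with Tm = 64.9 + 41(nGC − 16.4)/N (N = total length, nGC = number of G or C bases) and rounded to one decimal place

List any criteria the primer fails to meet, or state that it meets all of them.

Base counts: A=10, T=6, G=2, C=3 (length 21).
GC content: GC 5/21 = 23.8%, outside 39.0–56.8% ✗
homopolymer run: longest run = 5, exceeds 4 ✗
Tm: Tm = 64.9 + 41·(5 − 16.4)/21 = 42.6°C ✓

Fails: GC content, homopolymer run.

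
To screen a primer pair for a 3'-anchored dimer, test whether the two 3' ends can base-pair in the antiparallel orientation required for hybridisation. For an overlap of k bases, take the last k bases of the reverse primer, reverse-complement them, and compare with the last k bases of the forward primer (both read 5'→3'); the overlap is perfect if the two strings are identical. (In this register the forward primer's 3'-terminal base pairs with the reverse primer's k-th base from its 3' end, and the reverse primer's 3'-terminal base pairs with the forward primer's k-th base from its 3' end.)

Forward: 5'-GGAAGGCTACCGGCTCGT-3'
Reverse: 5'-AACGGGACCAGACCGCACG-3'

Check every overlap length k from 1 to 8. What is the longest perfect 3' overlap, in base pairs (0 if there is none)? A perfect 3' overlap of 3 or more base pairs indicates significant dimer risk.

Longest perfect overlap: 3 complementary base pairs; significant dimer risk (threshold 3).

Last 8 bases (5'→3') — forward …CGGCTCGT, reverse …ACCGCACG.
Reverse complement of the reverse primer's last 8 bases: CGTGCGGT; its first k bases are the reverse complement of the reverse primer's last k bases, so a perfect k-base overlap needs the forward primer's last k bases to equal them.
Comparing (forward last k vs required): k=1: T vs C ✗; k=2: GT vs CG ✗; k=3: CGT vs CGT ✓; k=4: TCGT vs CGTG ✗; k=5: CTCGT vs CGTGC ✗; k=6: GCTCGT vs CGTGCG ✗; k=7: GGCTCGT vs CGTGCGG ✗; k=8: CGGCTCGT vs CGTGCGGT ✗.
Only k = 3 is perfect, so the longest perfect 3' overlap is 3.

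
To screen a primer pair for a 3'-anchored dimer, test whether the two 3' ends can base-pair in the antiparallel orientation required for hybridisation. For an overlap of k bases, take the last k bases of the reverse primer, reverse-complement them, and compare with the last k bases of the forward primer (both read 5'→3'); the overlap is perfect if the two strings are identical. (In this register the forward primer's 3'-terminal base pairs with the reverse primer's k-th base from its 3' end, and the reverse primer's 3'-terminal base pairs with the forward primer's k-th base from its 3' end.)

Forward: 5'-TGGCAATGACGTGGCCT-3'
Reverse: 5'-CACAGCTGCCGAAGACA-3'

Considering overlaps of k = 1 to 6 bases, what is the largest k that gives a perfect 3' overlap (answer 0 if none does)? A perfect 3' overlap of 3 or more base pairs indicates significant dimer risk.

Last 6 bases (5'→3') — forward …TGGCCT, reverse …AAGACA.
Reverse complement of the reverse primer's last 6 bases: TGTCTT; its first k bases are the reverse complement of the reverse primer's last k bases, so a perfect k-base overlap needs the forward primer's last k bases to equal them.
Comparing (forward last k vs required): k=1: T vs T ✓; k=2: CT vs TG ✗; k=3: CCT vs TGT ✗; k=4: GCCT vs TGTC ✗; k=5: GGCCT vs TGTCT ✗; k=6: TGGCCT vs TGTCTT ✗.
Only k = 1 is perfect, so the longest perfect 3' overlap is 1.

Longest perfect overlap: 1 complementary base pair; below the dimer-risk threshold (threshold 3).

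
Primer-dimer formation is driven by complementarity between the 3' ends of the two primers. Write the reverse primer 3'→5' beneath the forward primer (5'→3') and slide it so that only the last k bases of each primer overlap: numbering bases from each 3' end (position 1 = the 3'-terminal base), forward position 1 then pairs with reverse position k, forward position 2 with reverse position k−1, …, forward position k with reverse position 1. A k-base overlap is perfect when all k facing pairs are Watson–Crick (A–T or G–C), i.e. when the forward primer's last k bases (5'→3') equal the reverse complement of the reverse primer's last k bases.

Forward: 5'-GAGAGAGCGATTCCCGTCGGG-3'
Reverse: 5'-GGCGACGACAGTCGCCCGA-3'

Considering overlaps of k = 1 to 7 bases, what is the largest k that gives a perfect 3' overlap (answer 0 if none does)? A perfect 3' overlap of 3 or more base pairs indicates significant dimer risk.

Last 7 bases (5'→3') — forward …CGTCGGG, reverse …CGCCCGA.
Reverse complement of the reverse primer's last 7 bases: TCGGGCG; its first k bases are the reverse complement of the reverse primer's last k bases, so a perfect k-base overlap needs the forward primer's last k bases to equal them.
Comparing (forward last k vs required): k=1: G vs T ✗; k=2: GG vs TC ✗; k=3: GGG vs TCG ✗; k=4: CGGG vs TCGG ✗; k=5: TCGGG vs TCGGG ✓; k=6: GTCGGG vs TCGGGC ✗; k=7: CGTCGGG vs TCGGGCG ✗.
Only k = 5 is perfect, so the longest perfect 3' overlap is 5.

Longest perfect overlap: 5 complementary base pairs; significant dimer risk (threshold 3).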